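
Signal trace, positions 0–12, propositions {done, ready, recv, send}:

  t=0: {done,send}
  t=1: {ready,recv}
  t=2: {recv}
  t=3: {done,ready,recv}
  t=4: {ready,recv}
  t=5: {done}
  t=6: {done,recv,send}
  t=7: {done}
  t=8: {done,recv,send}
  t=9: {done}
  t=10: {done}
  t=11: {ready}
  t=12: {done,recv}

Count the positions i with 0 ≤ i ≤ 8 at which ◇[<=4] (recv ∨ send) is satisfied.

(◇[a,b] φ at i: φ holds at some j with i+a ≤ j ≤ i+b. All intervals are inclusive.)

9

Evaluate at each i in [0,8]:
  i=0: ✓ (witness j=0)
  i=1: ✓ (witness j=1)
  i=2: ✓ (witness j=2)
  i=3: ✓ (witness j=3)
  i=4: ✓ (witness j=4)
  i=5: ✓ (witness j=6)
  i=6: ✓ (witness j=6)
  i=7: ✓ (witness j=8)
  i=8: ✓ (witness j=8)
Positions where it holds: {0, 1, 2, 3, 4, 5, 6, 7, 8} → 9.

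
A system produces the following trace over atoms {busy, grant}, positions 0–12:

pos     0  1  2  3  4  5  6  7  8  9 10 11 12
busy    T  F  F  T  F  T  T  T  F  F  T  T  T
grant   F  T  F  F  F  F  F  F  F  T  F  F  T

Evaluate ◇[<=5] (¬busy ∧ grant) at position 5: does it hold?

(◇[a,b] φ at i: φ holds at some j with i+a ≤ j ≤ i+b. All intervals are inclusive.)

Check (¬busy ∧ grant) at each j in [5,10]:
  j=5: false
  j=6: false
  j=7: false
  j=8: false
  j=9: true
  j=10: false
Found at j=9 → formula holds.

Yes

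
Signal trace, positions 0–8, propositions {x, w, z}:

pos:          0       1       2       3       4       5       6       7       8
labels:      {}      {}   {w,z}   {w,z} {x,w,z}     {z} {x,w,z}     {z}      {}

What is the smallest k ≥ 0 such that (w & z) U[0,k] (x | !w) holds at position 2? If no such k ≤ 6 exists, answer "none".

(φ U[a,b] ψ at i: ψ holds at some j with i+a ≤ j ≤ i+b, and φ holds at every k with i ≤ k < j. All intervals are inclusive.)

2

Need earliest j ≥ 2 with (x | !w), and (w & z) at every k in [2,j-1].
  j=2: rhs fails.
  j=3: rhs fails.
  j=4: rhs holds; lhs holds on [2,3]. k = 2.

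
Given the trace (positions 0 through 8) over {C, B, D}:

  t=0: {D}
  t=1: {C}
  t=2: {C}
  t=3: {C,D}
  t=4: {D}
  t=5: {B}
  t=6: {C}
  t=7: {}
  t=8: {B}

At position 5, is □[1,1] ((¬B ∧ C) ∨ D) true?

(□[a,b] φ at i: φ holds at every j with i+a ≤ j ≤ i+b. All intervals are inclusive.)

True

Check ((¬B ∧ C) ∨ D) at every j in [6,6]:
  j=6: true
All positions satisfy it → formula holds.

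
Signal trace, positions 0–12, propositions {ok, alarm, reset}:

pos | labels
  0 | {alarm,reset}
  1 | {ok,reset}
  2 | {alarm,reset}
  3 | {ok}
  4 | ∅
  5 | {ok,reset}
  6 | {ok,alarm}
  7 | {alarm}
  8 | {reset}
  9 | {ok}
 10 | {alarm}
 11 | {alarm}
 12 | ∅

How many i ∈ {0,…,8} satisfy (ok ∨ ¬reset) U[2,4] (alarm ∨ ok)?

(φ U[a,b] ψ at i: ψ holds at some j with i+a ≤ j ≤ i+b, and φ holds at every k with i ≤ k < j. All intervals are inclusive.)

Evaluate at each i in [0,8]:
  i=0: ✗ (lhs fails at k=0 before rhs at j=2)
  i=1: ✗ (lhs fails at k=2 before rhs at j=3)
  i=2: ✗ (lhs fails at k=2 before rhs at j=5)
  i=3: ✓ (rhs at j=5; lhs holds on [3,4])
  i=4: ✓ (rhs at j=6; lhs holds on [4,5])
  i=5: ✓ (rhs at j=7; lhs holds on [5,6])
  i=6: ✗ (lhs fails at k=8 before rhs at j=9)
  i=7: ✗ (lhs fails at k=8 before rhs at j=9)
  i=8: ✗ (lhs fails at k=8 before rhs at j=10)
Positions where it holds: {3, 4, 5} → 3.

3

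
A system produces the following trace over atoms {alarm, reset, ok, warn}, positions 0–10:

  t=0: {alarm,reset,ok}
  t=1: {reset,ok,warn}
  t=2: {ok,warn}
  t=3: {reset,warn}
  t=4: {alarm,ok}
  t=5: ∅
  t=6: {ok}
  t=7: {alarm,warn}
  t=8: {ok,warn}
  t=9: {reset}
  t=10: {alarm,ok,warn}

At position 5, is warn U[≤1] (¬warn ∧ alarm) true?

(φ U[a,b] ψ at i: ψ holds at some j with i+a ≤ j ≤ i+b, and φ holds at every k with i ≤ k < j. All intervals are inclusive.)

Does not hold

Need some j in [5,6] with (¬warn ∧ alarm), and warn at every k in [5,j-1].
  j=5: (¬warn ∧ alarm) false.
  j=6: (¬warn ∧ alarm) false.
No j in the window works → until fails.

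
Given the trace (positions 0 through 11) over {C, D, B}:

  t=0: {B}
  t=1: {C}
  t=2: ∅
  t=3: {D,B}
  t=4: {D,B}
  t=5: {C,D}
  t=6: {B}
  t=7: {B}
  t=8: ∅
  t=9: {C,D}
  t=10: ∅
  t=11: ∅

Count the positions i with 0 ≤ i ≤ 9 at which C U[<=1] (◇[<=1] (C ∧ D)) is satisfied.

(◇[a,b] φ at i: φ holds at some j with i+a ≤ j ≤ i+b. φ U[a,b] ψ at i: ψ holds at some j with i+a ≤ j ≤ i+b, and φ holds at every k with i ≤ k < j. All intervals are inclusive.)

Evaluate at each i in [0,9]:
  i=0: ✗ (no rhs in [0,1])
  i=1: ✗ (no rhs in [1,2])
  i=2: ✗ (no rhs in [2,3])
  i=3: ✗ (lhs fails at k=3 before rhs at j=4)
  i=4: ✓ (rhs at j=4)
  i=5: ✓ (rhs at j=5)
  i=6: ✗ (no rhs in [6,7])
  i=7: ✗ (lhs fails at k=7 before rhs at j=8)
  i=8: ✓ (rhs at j=8)
  i=9: ✓ (rhs at j=9)
Positions where it holds: {4, 5, 8, 9} → 4.

4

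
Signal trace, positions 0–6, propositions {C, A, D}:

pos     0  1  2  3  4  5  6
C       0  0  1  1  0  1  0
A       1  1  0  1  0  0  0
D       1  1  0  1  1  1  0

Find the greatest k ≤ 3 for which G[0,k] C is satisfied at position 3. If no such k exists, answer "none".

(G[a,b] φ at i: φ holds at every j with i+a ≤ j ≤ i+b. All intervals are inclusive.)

0

C must hold from j=3 onward; find where it first fails.
  j=3: holds
  j=4: fails
Holds on [3,3], so largest k = 0.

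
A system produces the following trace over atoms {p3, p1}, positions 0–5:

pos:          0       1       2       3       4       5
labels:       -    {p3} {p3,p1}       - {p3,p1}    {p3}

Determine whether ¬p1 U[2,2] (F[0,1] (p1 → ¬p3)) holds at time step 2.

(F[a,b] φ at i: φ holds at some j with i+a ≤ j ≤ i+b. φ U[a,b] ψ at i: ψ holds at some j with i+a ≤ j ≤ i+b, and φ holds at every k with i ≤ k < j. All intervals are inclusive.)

Does not hold

Need some j in [4,4] with F[0,1] (p1 → ¬p3), and ¬p1 at every k in [2,j-1].
  j=4: F[0,1] (p1 → ¬p3) holds, but ¬p1 fails at k=2 → not this j.
No j in the window works → until fails.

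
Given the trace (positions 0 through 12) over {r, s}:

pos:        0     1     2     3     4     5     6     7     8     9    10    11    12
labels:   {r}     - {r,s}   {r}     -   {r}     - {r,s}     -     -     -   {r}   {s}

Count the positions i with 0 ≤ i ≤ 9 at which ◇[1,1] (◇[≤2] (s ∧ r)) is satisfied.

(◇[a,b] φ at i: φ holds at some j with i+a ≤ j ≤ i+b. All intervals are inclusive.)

Evaluate at each i in [0,9]:
  i=0: ✓ (witness j=1)
  i=1: ✓ (witness j=2)
  i=2: ✗ (none in [3,3])
  i=3: ✗ (none in [4,4])
  i=4: ✓ (witness j=5)
  i=5: ✓ (witness j=6)
  i=6: ✓ (witness j=7)
  i=7: ✗ (none in [8,8])
  i=8: ✗ (none in [9,9])
  i=9: ✗ (none in [10,10])
Positions where it holds: {0, 1, 4, 5, 6} → 5.

5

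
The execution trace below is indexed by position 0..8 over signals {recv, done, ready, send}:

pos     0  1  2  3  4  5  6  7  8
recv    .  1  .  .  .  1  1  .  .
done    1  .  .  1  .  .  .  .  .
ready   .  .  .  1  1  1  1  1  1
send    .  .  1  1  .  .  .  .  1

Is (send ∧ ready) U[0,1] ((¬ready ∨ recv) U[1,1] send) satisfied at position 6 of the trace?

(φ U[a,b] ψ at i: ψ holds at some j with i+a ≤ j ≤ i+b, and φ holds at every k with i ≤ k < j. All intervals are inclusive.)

Need some j in [6,7] with ((¬ready ∨ recv) U[1,1] send), and (send ∧ ready) at every k in [6,j-1].
  j=6: ((¬ready ∨ recv) U[1,1] send) — fails.
  j=7: ((¬ready ∨ recv) U[1,1] send) — fails.
No j in the window works → until fails.

No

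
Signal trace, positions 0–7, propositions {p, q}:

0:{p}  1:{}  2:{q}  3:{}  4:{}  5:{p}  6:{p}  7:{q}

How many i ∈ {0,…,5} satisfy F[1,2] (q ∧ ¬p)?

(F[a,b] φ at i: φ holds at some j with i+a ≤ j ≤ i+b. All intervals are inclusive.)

3

Evaluate at each i in [0,5]:
  i=0: ✓ (witness j=2)
  i=1: ✓ (witness j=2)
  i=2: ✗ (none in [3,4])
  i=3: ✗ (none in [4,5])
  i=4: ✗ (none in [5,6])
  i=5: ✓ (witness j=7)
Positions where it holds: {0, 1, 5} → 3.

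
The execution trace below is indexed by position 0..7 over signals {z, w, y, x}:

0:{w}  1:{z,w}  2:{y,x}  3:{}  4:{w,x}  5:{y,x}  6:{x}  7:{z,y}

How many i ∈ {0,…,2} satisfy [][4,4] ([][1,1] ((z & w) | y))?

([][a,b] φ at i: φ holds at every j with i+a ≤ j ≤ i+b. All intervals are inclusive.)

2

Evaluate at each i in [0,2]:
  i=0: ✓ (all of [4,4])
  i=1: ✗ (fails at j=5)
  i=2: ✓ (all of [6,6])
Positions where it holds: {0, 2} → 2.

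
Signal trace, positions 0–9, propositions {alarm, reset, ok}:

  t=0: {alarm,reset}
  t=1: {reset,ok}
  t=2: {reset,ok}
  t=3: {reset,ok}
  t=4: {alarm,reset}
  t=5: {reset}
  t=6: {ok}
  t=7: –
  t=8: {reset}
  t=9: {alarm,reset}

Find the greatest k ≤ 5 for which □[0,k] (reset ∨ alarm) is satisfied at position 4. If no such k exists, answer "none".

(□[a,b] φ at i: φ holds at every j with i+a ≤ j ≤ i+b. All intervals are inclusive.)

(reset ∨ alarm) must hold from j=4 onward; find where it first fails.
  j=4: holds
  j=5: holds
  j=6: fails
Holds on [4,5], so largest k = 1.

1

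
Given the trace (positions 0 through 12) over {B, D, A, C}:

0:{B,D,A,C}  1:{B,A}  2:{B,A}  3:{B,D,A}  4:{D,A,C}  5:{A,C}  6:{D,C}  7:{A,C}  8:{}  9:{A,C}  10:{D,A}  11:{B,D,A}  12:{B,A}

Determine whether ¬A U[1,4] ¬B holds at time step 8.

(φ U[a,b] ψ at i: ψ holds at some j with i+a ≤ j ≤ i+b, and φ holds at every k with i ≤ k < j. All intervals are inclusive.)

Need some j in [9,12] with ¬B, and ¬A at every k in [8,j-1].
  j=9: ¬B holds; ¬A holds at every k in [8,8] → satisfied.

Yes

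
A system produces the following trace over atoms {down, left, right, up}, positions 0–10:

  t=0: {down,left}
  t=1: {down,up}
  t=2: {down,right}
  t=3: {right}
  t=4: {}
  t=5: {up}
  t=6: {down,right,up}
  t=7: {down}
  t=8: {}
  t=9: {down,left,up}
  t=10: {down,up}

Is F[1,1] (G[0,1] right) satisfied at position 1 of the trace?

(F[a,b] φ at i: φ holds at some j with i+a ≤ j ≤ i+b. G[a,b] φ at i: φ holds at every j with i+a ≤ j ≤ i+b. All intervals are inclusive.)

Check G[0,1] right at each j in [2,2]:
  j=2: holds on [2,3]
Found at j=2 → formula holds.

Holds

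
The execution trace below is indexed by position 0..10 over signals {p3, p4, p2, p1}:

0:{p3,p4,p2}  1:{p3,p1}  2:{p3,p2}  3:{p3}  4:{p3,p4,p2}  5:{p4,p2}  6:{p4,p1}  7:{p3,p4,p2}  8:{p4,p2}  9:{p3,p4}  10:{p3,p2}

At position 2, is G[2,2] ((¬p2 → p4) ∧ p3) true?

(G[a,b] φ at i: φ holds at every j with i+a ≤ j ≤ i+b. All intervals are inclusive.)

Check ((¬p2 → p4) ∧ p3) at every j in [4,4]:
  j=4: true
All positions satisfy it → formula holds.

Holds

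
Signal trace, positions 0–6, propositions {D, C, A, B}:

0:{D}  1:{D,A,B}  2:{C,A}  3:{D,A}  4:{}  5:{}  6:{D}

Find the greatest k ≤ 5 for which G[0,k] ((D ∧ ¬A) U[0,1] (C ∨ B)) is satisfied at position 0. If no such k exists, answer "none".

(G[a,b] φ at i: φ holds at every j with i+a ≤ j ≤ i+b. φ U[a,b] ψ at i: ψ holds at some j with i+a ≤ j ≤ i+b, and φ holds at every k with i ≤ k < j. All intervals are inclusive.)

((D ∧ ¬A) U[0,1] (C ∨ B)) must hold from j=0 onward; find where it first fails.
  j=0: holds
  j=1: holds
  j=2: holds
  j=3: fails
Holds on [0,2], so largest k = 2.

2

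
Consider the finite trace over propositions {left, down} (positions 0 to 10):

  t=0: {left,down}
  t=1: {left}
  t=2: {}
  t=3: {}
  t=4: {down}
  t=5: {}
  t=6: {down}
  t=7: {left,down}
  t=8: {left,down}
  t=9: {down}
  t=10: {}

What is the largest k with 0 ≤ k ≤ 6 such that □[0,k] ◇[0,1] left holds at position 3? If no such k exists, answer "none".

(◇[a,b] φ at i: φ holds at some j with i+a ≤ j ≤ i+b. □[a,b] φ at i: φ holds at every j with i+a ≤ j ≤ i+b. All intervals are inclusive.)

◇[0,1] left must hold from j=3 onward; find where it first fails.
  j=3: fails → no k works.

none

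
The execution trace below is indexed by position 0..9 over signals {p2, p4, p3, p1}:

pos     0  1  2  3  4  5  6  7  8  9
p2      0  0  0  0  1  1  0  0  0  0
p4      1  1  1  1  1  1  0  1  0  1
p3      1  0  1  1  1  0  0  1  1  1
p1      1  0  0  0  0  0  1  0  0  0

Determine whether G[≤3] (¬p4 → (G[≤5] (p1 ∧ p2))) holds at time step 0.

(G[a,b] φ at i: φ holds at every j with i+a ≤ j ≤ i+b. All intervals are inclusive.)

Check (¬p4 → (G[≤5] (p1 ∧ p2))) at every j in [0,3]:
  j=0: antecedent false → ✓
  j=1: antecedent false → ✓
  j=2: antecedent false → ✓
  j=3: antecedent false → ✓
All positions satisfy it → formula holds.

True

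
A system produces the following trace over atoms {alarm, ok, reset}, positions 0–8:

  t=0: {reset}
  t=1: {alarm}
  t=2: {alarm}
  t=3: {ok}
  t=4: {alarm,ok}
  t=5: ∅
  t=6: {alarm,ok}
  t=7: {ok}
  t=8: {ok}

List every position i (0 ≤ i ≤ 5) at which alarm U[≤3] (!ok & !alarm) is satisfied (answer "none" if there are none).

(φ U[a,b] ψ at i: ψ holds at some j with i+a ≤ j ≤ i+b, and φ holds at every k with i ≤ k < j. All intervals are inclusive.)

Evaluate at each i in [0,5]:
  i=0: ✓ (rhs at j=0)
  i=1: ✗ (no rhs in [1,4])
  i=2: ✗ (lhs fails at k=3 before rhs at j=5)
  i=3: ✗ (lhs fails at k=3 before rhs at j=5)
  i=4: ✓ (rhs at j=5; lhs holds on [4,4])
  i=5: ✓ (rhs at j=5)

0, 4, 5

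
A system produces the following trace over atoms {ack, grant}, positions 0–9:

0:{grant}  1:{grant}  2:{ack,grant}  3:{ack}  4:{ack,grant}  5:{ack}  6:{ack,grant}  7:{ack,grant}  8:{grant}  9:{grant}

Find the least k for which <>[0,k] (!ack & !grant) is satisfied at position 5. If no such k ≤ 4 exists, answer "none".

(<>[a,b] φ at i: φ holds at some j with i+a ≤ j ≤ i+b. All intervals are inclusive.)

none

Scan j = 5,6,… for (!ack & !grant):
  j=5: fails
  j=6: fails
  j=7: fails
  j=8: fails
  j=9: fails
No j in [5,9] satisfies it → none.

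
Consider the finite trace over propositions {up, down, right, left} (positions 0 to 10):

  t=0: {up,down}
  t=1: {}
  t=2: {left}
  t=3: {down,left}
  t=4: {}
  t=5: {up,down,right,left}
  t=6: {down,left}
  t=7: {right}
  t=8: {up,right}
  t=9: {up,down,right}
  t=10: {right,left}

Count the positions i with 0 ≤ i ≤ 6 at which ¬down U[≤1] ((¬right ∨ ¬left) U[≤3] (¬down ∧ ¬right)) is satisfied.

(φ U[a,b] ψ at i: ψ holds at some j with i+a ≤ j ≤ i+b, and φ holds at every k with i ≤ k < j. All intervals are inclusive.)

Evaluate at each i in [0,6]:
  i=0: ✓ (rhs at j=0)
  i=1: ✓ (rhs at j=1)
  i=2: ✓ (rhs at j=2)
  i=3: ✓ (rhs at j=3)
  i=4: ✓ (rhs at j=4)
  i=5: ✗ (no rhs in [5,6])
  i=6: ✗ (no rhs in [6,7])
Positions where it holds: {0, 1, 2, 3, 4} → 5.

5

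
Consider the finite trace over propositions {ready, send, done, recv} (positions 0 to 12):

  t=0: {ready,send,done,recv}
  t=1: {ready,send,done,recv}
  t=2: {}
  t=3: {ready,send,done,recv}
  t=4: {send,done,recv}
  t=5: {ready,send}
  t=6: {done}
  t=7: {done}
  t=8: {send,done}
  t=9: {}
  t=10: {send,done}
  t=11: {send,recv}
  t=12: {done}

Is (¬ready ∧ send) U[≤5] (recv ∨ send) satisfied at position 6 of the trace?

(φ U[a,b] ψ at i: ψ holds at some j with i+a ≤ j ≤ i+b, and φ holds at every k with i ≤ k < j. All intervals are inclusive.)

Does not hold

Need some j in [6,11] with (recv ∨ send), and (¬ready ∧ send) at every k in [6,j-1].
  j=6: (recv ∨ send) false.
  j=7: (recv ∨ send) false.
  j=8: (recv ∨ send) holds, but (¬ready ∧ send) fails at k=6 → not this j.
  j=9: (recv ∨ send) false.
  j=10: (recv ∨ send) holds, but (¬ready ∧ send) fails at k=6 → not this j.
  j=11: (recv ∨ send) holds, but (¬ready ∧ send) fails at k=6 → not this j.
No j in the window works → until fails.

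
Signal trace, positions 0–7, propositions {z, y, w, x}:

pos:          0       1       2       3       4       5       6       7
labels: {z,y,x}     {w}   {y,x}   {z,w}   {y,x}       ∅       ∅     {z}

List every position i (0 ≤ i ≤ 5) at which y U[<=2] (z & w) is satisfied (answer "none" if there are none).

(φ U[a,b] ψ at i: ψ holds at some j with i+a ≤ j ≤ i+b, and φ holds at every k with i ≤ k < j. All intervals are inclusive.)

Evaluate at each i in [0,5]:
  i=0: ✗ (no rhs in [0,2])
  i=1: ✗ (lhs fails at k=1 before rhs at j=3)
  i=2: ✓ (rhs at j=3; lhs holds on [2,2])
  i=3: ✓ (rhs at j=3)
  i=4: ✗ (no rhs in [4,6])
  i=5: ✗ (no rhs in [5,7])

2, 3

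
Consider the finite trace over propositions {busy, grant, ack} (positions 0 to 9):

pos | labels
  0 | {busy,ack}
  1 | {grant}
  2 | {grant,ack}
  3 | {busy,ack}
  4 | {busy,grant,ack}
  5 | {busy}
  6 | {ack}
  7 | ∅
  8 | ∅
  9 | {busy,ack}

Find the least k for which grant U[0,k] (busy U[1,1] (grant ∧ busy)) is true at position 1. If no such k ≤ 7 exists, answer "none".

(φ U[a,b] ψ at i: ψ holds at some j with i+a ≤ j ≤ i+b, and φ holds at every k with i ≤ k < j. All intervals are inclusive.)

2

Need earliest j ≥ 1 with (busy U[1,1] (grant ∧ busy)), and grant at every k in [1,j-1].
  j=1: rhs fails.
  j=2: rhs fails.
  j=3: rhs holds; lhs holds on [1,2]. k = 2.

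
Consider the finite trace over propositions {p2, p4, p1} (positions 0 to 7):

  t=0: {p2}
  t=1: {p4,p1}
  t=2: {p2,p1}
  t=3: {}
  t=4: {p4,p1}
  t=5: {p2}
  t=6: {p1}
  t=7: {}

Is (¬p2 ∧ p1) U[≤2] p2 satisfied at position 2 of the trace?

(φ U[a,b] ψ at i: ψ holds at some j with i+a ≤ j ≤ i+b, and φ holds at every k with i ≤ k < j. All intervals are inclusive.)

Need some j in [2,4] with p2, and (¬p2 ∧ p1) at every k in [2,j-1].
  j=2: p2 holds; no prefix to check → satisfied.

True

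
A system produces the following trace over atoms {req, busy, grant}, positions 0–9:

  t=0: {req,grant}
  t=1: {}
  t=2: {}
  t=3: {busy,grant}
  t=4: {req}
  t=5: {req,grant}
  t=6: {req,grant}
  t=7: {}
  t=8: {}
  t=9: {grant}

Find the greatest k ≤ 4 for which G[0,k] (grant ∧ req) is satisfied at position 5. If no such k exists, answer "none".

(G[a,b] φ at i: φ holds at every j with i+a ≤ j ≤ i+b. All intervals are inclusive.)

1

(grant ∧ req) must hold from j=5 onward; find where it first fails.
  j=5: holds
  j=6: holds
  j=7: fails
Holds on [5,6], so largest k = 1.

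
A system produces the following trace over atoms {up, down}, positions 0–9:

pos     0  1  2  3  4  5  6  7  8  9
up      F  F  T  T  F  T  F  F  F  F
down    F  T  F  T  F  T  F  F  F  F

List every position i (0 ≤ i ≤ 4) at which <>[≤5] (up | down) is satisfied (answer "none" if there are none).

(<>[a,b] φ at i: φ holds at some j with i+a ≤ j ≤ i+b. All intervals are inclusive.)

Evaluate at each i in [0,4]:
  i=0: ✓ (witness j=1)
  i=1: ✓ (witness j=1)
  i=2: ✓ (witness j=2)
  i=3: ✓ (witness j=3)
  i=4: ✓ (witness j=5)

0, 1, 2, 3, 4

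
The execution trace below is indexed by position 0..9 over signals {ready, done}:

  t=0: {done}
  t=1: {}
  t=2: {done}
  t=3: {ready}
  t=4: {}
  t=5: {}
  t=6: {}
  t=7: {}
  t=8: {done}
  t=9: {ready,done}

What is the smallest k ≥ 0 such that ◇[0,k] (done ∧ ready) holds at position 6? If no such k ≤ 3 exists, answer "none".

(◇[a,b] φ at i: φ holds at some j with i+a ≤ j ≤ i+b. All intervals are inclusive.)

3

Scan j = 6,7,… for (done ∧ ready):
  j=6: fails
  j=7: fails
  j=8: fails
  j=9: holds
First hit at j=9, so smallest k = 9-6 = 3.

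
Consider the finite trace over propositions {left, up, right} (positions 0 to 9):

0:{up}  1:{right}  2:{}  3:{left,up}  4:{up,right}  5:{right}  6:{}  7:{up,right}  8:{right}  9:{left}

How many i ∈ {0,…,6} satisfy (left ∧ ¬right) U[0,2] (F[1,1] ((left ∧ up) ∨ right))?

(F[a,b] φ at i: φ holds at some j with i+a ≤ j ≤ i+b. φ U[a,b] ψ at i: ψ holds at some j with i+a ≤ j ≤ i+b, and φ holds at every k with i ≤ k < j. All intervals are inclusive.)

Evaluate at each i in [0,6]:
  i=0: ✓ (rhs at j=0)
  i=1: ✗ (lhs fails at k=1 before rhs at j=2)
  i=2: ✓ (rhs at j=2)
  i=3: ✓ (rhs at j=3)
  i=4: ✓ (rhs at j=4)
  i=5: ✗ (lhs fails at k=5 before rhs at j=6)
  i=6: ✓ (rhs at j=6)
Positions where it holds: {0, 2, 3, 4, 6} → 5.

5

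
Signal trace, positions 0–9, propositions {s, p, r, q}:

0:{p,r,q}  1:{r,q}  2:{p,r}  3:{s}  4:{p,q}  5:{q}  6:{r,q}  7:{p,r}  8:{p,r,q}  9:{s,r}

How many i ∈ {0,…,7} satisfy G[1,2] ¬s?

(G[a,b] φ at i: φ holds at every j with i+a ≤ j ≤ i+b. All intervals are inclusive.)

5

Evaluate at each i in [0,7]:
  i=0: ✓ (all of [1,2])
  i=1: ✗ (fails at j=3)
  i=2: ✗ (fails at j=3)
  i=3: ✓ (all of [4,5])
  i=4: ✓ (all of [5,6])
  i=5: ✓ (all of [6,7])
  i=6: ✓ (all of [7,8])
  i=7: ✗ (fails at j=9)
Positions where it holds: {0, 3, 4, 5, 6} → 5.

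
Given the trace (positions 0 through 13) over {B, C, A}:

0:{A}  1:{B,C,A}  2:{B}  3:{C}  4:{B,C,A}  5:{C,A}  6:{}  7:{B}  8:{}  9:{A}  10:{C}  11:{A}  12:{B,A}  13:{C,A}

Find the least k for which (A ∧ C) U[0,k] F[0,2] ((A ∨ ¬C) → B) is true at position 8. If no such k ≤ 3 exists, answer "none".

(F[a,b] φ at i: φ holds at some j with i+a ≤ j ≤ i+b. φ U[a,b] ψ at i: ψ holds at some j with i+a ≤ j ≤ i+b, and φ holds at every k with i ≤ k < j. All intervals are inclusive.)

Need earliest j ≥ 8 with F[0,2] ((A ∨ ¬C) → B), and (A ∧ C) at every k in [8,j-1].
  j=8: rhs holds (empty prefix). k = 0.

0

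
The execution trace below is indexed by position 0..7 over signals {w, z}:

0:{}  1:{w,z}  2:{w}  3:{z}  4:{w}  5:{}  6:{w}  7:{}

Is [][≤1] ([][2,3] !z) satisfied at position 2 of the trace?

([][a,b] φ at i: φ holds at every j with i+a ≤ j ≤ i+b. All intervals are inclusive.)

Check [][2,3] !z at every j in [2,3]:
  j=2: holds on [4,5]
  j=3: holds on [5,6]
All positions satisfy it → formula holds.

Yes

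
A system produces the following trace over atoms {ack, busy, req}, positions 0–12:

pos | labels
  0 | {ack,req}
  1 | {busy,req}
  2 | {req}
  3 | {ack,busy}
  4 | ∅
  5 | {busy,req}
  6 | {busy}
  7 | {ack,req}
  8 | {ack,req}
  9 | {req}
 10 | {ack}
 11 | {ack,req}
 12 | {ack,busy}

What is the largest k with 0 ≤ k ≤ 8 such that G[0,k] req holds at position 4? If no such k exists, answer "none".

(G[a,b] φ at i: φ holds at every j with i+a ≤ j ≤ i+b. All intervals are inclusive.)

req must hold from j=4 onward; find where it first fails.
  j=4: fails → no k works.

none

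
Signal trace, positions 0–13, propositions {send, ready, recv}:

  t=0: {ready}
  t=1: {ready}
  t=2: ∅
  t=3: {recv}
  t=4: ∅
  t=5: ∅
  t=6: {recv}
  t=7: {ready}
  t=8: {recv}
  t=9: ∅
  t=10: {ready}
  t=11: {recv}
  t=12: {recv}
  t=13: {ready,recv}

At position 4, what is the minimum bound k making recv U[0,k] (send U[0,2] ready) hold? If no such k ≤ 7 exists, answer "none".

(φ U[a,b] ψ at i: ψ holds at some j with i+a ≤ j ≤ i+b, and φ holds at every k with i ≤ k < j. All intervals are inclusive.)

none

Need earliest j ≥ 4 with (send U[0,2] ready), and recv at every k in [4,j-1].
  j=4: rhs fails.
  j=5: rhs fails.
  j=6: rhs fails.
  j=7: rhs holds but lhs fails at k=4.
  j=8: rhs fails.
  j=9: rhs fails.
  j=10: rhs holds but lhs fails at k=4.
  j=11: rhs fails.
No witness within the range → none.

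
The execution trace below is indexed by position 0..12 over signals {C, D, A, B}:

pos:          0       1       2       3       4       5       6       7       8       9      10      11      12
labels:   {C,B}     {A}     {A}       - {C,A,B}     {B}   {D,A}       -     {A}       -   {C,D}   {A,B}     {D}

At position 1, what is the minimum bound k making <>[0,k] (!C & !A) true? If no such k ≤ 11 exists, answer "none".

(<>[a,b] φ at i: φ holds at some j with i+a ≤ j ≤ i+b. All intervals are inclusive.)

2

Scan j = 1,2,… for (!C & !A):
  j=1: fails
  j=2: fails
  j=3: holds
First hit at j=3, so smallest k = 3-1 = 2.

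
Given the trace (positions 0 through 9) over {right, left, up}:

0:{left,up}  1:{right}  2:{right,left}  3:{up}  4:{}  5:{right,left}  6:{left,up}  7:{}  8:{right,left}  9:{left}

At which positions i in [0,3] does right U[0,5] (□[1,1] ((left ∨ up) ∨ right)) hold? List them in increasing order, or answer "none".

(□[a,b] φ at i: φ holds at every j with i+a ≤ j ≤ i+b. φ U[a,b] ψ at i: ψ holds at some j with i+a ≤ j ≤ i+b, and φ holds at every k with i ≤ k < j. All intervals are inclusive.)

0, 1, 2

Evaluate at each i in [0,3]:
  i=0: ✓ (rhs at j=0)
  i=1: ✓ (rhs at j=1)
  i=2: ✓ (rhs at j=2)
  i=3: ✗ (lhs fails at k=3 before rhs at j=4)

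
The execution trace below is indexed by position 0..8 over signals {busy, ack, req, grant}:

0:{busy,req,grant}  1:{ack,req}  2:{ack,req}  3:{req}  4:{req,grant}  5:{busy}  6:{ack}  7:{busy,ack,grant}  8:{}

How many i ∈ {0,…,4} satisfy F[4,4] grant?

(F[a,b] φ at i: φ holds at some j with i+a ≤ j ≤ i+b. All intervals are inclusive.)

2

Evaluate at each i in [0,4]:
  i=0: ✓ (witness j=4)
  i=1: ✗ (none in [5,5])
  i=2: ✗ (none in [6,6])
  i=3: ✓ (witness j=7)
  i=4: ✗ (none in [8,8])
Positions where it holds: {0, 3} → 2.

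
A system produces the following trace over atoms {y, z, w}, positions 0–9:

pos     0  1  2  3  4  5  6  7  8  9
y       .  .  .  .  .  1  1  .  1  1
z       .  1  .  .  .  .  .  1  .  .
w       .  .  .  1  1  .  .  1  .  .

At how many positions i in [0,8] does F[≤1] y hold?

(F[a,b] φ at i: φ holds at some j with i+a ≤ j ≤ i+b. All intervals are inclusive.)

5

Evaluate at each i in [0,8]:
  i=0: ✗ (none in [0,1])
  i=1: ✗ (none in [1,2])
  i=2: ✗ (none in [2,3])
  i=3: ✗ (none in [3,4])
  i=4: ✓ (witness j=5)
  i=5: ✓ (witness j=5)
  i=6: ✓ (witness j=6)
  i=7: ✓ (witness j=8)
  i=8: ✓ (witness j=8)
Positions where it holds: {4, 5, 6, 7, 8} → 5.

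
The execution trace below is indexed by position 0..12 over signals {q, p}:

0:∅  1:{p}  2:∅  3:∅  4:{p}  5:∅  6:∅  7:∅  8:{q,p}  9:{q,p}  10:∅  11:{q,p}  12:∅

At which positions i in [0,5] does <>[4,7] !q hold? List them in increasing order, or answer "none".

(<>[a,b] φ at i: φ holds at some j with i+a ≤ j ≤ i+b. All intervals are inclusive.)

0, 1, 2, 3, 4, 5

Evaluate at each i in [0,5]:
  i=0: ✓ (witness j=4)
  i=1: ✓ (witness j=5)
  i=2: ✓ (witness j=6)
  i=3: ✓ (witness j=7)
  i=4: ✓ (witness j=10)
  i=5: ✓ (witness j=10)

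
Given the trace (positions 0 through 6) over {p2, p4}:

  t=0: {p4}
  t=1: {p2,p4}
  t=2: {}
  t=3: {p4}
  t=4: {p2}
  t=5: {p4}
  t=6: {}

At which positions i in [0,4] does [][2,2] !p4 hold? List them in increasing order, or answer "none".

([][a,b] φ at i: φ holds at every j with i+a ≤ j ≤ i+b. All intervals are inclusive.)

Evaluate at each i in [0,4]:
  i=0: ✓ (all of [2,2])
  i=1: ✗ (fails at j=3)
  i=2: ✓ (all of [4,4])
  i=3: ✗ (fails at j=5)
  i=4: ✓ (all of [6,6])

0, 2, 4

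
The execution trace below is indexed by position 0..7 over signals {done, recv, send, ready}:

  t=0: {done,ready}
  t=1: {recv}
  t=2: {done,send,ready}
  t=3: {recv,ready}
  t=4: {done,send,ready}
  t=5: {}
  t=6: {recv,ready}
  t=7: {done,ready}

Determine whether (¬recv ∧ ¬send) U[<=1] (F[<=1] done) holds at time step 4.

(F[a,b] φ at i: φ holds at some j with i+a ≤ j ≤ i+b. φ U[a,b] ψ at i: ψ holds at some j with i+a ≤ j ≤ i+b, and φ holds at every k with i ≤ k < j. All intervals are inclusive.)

Need some j in [4,5] with F[<=1] done, and (¬recv ∧ ¬send) at every k in [4,j-1].
  j=4: F[<=1] done holds; no prefix to check → satisfied.

Holds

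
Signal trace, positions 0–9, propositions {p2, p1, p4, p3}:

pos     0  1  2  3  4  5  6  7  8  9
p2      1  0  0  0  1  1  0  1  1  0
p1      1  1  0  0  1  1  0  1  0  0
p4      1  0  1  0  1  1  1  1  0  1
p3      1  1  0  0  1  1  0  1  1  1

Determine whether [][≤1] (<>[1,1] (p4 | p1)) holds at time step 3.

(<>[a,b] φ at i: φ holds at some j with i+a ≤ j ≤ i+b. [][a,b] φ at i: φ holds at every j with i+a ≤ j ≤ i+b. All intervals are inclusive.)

Yes

Check <>[1,1] (p4 | p1) at every j in [3,4]:
  j=3: holds (witness at 4)
  j=4: holds (witness at 5)
All positions satisfy it → formula holds.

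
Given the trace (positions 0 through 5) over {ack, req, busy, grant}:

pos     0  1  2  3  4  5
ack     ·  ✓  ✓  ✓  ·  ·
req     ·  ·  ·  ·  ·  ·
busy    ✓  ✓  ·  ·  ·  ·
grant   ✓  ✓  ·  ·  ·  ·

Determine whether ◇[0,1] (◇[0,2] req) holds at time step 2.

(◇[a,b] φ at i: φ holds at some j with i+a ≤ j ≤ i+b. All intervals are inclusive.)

Check ◇[0,2] req at each j in [2,3]:
  j=2: fails (none in [2,4])
  j=3: fails (none in [3,5])
No position in the window satisfies it → formula fails.

Does not hold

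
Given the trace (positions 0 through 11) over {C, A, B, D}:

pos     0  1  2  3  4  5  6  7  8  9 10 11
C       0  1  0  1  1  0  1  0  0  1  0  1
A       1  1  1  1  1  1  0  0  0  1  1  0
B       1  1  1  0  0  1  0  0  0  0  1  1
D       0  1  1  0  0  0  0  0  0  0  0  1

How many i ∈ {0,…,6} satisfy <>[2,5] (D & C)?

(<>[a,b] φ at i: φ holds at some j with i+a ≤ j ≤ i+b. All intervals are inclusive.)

1

Evaluate at each i in [0,6]:
  i=0: ✗ (none in [2,5])
  i=1: ✗ (none in [3,6])
  i=2: ✗ (none in [4,7])
  i=3: ✗ (none in [5,8])
  i=4: ✗ (none in [6,9])
  i=5: ✗ (none in [7,10])
  i=6: ✓ (witness j=11)
Positions where it holds: {6} → 1.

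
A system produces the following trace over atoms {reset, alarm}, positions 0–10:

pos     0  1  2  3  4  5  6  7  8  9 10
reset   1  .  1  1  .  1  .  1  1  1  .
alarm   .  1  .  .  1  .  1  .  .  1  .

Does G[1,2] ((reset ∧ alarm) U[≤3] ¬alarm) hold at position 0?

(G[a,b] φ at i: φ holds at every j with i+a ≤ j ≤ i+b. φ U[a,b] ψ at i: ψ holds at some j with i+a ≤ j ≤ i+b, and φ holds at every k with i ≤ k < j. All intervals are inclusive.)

Check ((reset ∧ alarm) U[≤3] ¬alarm) at every j in [1,2]:
  j=1: fails
  j=2: holds
Fails at j=1 → formula fails.

Does not hold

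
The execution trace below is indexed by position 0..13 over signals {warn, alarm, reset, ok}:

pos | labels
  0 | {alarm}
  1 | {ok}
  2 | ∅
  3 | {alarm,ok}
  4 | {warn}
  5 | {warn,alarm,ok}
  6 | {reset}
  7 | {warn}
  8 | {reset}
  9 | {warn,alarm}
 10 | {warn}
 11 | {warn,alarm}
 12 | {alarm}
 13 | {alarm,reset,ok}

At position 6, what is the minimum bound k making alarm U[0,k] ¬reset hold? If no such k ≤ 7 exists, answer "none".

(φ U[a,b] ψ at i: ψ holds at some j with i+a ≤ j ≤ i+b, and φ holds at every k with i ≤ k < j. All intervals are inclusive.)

Need earliest j ≥ 6 with ¬reset, and alarm at every k in [6,j-1].
  j=6: rhs fails.
  j=7: rhs holds but lhs fails at k=6.
  j=8: rhs fails.
  j=9: rhs holds but lhs fails at k=6.
  j=10: rhs holds but lhs fails at k=6.
  j=11: rhs holds but lhs fails at k=6.
  j=12: rhs holds but lhs fails at k=6.
  j=13: rhs fails.
No witness within the range → none.

none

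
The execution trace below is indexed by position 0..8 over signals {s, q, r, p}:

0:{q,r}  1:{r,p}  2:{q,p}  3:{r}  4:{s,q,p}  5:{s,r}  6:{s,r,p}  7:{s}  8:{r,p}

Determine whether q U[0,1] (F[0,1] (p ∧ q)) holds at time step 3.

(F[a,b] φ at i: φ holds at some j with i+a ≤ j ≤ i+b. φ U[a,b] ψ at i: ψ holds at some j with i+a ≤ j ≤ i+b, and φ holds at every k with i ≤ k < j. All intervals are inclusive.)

Holds

Need some j in [3,4] with F[0,1] (p ∧ q), and q at every k in [3,j-1].
  j=3: F[0,1] (p ∧ q) holds; no prefix to check → satisfied.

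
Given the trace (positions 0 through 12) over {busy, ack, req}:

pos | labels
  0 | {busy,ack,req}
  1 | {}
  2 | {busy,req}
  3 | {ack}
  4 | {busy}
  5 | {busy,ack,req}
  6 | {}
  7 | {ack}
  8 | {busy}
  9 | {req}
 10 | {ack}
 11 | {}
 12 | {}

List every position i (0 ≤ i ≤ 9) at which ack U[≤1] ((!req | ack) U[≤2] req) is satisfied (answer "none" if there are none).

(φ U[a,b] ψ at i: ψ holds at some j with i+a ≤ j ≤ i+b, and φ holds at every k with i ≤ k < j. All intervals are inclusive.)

Evaluate at each i in [0,9]:
  i=0: ✓ (rhs at j=0)
  i=1: ✓ (rhs at j=1)
  i=2: ✓ (rhs at j=2)
  i=3: ✓ (rhs at j=3)
  i=4: ✓ (rhs at j=4)
  i=5: ✓ (rhs at j=5)
  i=6: ✗ (lhs fails at k=6 before rhs at j=7)
  i=7: ✓ (rhs at j=7)
  i=8: ✓ (rhs at j=8)
  i=9: ✓ (rhs at j=9)

0, 1, 2, 3, 4, 5, 7, 8, 9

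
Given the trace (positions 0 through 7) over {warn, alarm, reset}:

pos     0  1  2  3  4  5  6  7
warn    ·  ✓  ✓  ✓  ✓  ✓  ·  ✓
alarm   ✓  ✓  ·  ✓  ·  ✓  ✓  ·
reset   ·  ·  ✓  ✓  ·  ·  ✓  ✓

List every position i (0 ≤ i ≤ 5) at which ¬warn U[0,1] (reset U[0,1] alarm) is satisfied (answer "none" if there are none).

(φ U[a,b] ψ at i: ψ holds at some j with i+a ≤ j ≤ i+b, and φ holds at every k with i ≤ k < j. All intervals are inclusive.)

0, 1, 2, 3, 5

Evaluate at each i in [0,5]:
  i=0: ✓ (rhs at j=0)
  i=1: ✓ (rhs at j=1)
  i=2: ✓ (rhs at j=2)
  i=3: ✓ (rhs at j=3)
  i=4: ✗ (lhs fails at k=4 before rhs at j=5)
  i=5: ✓ (rhs at j=5)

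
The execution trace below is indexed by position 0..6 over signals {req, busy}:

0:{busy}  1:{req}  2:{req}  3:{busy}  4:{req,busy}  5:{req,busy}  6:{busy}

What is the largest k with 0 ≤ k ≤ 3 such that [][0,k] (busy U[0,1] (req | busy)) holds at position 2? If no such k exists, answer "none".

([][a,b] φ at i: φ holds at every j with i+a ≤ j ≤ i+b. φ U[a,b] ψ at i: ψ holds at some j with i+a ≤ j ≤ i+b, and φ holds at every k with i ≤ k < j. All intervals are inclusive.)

(busy U[0,1] (req | busy)) must hold from j=2 onward; find where it first fails.
  j=2: holds
  j=3: holds
  j=4: holds
  j=5: holds
Holds through j=5; largest k = 3.

3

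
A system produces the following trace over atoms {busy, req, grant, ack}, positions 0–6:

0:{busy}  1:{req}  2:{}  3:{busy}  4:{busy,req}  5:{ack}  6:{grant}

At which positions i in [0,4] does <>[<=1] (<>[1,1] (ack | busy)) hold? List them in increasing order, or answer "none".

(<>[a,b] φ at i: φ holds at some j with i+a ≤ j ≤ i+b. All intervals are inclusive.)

1, 2, 3, 4

Evaluate at each i in [0,4]:
  i=0: ✗ (none in [0,1])
  i=1: ✓ (witness j=2)
  i=2: ✓ (witness j=2)
  i=3: ✓ (witness j=3)
  i=4: ✓ (witness j=4)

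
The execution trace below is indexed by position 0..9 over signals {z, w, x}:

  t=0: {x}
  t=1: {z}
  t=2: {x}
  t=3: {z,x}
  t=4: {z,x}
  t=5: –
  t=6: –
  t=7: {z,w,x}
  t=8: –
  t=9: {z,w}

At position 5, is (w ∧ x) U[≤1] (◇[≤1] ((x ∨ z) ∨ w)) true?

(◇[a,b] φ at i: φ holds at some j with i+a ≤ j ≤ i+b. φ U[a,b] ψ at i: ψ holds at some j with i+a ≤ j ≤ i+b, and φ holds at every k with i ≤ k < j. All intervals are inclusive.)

Need some j in [5,6] with ◇[≤1] ((x ∨ z) ∨ w), and (w ∧ x) at every k in [5,j-1].
  j=5: ◇[≤1] ((x ∨ z) ∨ w) — fails (none in [5,6]).
  j=6: ◇[≤1] ((x ∨ z) ∨ w) holds, but (w ∧ x) fails at k=5 → not this j.
No j in the window works → until fails.

False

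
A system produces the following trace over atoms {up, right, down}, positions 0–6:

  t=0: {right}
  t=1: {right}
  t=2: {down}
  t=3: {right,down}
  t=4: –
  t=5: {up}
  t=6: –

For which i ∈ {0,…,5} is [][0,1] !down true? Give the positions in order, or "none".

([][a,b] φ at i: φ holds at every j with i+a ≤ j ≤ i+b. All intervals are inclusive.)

0, 4, 5

Evaluate at each i in [0,5]:
  i=0: ✓ (all of [0,1])
  i=1: ✗ (fails at j=2)
  i=2: ✗ (fails at j=2)
  i=3: ✗ (fails at j=3)
  i=4: ✓ (all of [4,5])
  i=5: ✓ (all of [5,6])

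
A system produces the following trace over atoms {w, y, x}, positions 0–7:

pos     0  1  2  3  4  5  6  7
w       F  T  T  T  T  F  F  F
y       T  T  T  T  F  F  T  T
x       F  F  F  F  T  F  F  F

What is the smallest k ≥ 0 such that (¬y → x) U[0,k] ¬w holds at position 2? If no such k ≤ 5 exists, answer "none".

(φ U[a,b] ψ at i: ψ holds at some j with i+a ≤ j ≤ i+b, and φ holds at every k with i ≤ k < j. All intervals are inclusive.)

Need earliest j ≥ 2 with ¬w, and (¬y → x) at every k in [2,j-1].
  j=2: rhs fails.
  j=3: rhs fails.
  j=4: rhs fails.
  j=5: rhs holds; lhs holds on [2,4]. k = 3.

3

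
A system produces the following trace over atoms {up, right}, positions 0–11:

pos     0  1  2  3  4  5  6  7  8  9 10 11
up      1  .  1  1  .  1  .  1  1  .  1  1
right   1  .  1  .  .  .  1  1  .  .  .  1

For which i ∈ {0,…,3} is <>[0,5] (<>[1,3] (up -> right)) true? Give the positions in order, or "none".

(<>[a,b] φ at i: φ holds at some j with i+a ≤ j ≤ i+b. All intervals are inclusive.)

Evaluate at each i in [0,3]:
  i=0: ✓ (witness j=0)
  i=1: ✓ (witness j=1)
  i=2: ✓ (witness j=2)
  i=3: ✓ (witness j=3)

0, 1, 2, 3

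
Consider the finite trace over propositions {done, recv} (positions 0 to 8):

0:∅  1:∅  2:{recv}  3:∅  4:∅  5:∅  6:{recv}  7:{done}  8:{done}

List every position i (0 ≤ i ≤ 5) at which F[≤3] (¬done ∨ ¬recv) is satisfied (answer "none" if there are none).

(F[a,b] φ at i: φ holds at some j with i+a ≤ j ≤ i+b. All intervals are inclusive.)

Evaluate at each i in [0,5]:
  i=0: ✓ (witness j=0)
  i=1: ✓ (witness j=1)
  i=2: ✓ (witness j=2)
  i=3: ✓ (witness j=3)
  i=4: ✓ (witness j=4)
  i=5: ✓ (witness j=5)

0, 1, 2, 3, 4, 5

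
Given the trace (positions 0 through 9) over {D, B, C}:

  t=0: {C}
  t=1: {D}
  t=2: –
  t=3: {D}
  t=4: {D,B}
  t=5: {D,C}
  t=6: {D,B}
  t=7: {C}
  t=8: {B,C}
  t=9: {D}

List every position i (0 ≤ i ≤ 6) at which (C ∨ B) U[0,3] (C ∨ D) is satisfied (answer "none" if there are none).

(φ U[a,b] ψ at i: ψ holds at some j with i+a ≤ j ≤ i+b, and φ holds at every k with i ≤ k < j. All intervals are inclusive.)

Evaluate at each i in [0,6]:
  i=0: ✓ (rhs at j=0)
  i=1: ✓ (rhs at j=1)
  i=2: ✗ (lhs fails at k=2 before rhs at j=3)
  i=3: ✓ (rhs at j=3)
  i=4: ✓ (rhs at j=4)
  i=5: ✓ (rhs at j=5)
  i=6: ✓ (rhs at j=6)

0, 1, 3, 4, 5, 6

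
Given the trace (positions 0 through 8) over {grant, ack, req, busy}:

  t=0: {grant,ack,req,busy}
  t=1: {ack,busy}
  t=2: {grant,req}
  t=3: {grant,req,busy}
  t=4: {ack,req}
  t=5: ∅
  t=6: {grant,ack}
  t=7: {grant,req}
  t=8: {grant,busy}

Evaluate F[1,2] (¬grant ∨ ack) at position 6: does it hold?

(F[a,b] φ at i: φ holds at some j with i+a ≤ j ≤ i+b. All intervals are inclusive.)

No

Check (¬grant ∨ ack) at each j in [7,8]:
  j=7: false
  j=8: false
No position in the window satisfies it → formula fails.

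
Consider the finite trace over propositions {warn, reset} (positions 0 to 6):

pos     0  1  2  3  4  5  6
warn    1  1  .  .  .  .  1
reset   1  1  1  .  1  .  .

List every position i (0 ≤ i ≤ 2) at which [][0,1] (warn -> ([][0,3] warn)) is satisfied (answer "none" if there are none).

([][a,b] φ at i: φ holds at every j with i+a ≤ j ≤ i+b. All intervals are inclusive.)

2

Evaluate at each i in [0,2]:
  i=0: ✗ (fails at j=0)
  i=1: ✗ (fails at j=1)
  i=2: ✓ (all of [2,3])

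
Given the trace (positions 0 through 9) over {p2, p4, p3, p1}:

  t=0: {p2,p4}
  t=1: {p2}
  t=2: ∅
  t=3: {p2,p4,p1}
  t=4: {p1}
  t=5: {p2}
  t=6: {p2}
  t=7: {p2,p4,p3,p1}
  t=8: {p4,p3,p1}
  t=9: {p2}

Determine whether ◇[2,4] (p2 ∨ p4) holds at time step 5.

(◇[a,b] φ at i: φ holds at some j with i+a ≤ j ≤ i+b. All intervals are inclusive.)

Check (p2 ∨ p4) at each j in [7,9]:
  j=7: true
  j=8: true
  j=9: true
Found at j=7 → formula holds.

True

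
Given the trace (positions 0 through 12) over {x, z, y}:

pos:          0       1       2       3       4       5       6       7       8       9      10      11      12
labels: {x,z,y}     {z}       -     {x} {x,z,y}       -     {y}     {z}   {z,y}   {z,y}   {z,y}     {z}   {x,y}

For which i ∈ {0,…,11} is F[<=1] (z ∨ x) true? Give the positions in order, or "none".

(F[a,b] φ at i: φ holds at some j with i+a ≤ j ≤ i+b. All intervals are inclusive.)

Evaluate at each i in [0,11]:
  i=0: ✓ (witness j=0)
  i=1: ✓ (witness j=1)
  i=2: ✓ (witness j=3)
  i=3: ✓ (witness j=3)
  i=4: ✓ (witness j=4)
  i=5: ✗ (none in [5,6])
  i=6: ✓ (witness j=7)
  i=7: ✓ (witness j=7)
  i=8: ✓ (witness j=8)
  i=9: ✓ (witness j=9)
  i=10: ✓ (witness j=10)
  i=11: ✓ (witness j=11)

0, 1, 2, 3, 4, 6, 7, 8, 9, 10, 11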